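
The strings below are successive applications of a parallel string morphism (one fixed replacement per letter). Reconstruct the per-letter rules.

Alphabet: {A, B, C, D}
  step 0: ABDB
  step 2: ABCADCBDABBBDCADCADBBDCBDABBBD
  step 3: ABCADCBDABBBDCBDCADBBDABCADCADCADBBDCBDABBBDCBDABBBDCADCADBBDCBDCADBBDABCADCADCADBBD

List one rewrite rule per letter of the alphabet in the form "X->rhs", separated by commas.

  step 2 ⇒ step 3: ABCADCBDABBBDCADCADBBDCBDABBBD ⇒ AB·CAD·CBD·AB·BBD·CBD·CAD·BBD·AB·CAD·CAD·CAD·BBD·CBD·AB·BBD·CBD·AB·BBD·CAD·CAD·BBD·CBD·CAD·BBD·AB·CAD·CAD·CAD·BBD
    A ↦ AB
    B ↦ CAD
    C ↦ CBD
    D ↦ BBD

A->AB, B->CAD, C->CBD, D->BBD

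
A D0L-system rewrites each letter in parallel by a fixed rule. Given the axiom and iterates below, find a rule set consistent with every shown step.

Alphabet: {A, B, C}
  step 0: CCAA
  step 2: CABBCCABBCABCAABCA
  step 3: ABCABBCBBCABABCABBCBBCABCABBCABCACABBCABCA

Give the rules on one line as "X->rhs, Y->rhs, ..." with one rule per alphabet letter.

A->CA, B->BBC, C->AB

  step 2 ⇒ step 3: CABBCCABBCABCAABCA ⇒ AB·CA·BBC·BBC·AB·AB·CA·BBC·BBC·AB·CA·BBC·AB·CA·CA·BBC·AB·CA
    A ↦ CA
    B ↦ BBC
    C ↦ AB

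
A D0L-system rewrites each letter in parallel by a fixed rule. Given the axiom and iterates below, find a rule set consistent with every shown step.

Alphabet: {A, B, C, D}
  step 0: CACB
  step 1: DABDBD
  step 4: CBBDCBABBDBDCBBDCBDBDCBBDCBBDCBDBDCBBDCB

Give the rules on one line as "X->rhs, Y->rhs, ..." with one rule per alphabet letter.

A->AB, B->BD, C->D, D->CB

  step 0 ⇒ step 1: CACB ⇒ D·AB·D·BD
    A ↦ AB
    B ↦ BD
    C ↦ D
    D ↦ CB  (constrained at step 1)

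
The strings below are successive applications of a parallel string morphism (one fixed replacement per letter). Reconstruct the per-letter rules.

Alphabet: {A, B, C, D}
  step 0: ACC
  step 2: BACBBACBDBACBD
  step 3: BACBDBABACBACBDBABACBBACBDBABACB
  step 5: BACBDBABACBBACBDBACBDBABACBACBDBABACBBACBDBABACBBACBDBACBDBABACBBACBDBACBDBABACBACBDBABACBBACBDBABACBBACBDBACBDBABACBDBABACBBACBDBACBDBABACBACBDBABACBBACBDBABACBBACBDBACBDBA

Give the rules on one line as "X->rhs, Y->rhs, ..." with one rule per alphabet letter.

A->BD, B->BAC, C->BA, D->B

  step 2 ⇒ step 3: BACBBACBDBACBD ⇒ BAC·BD·BA·BAC·BAC·BD·BA·BAC·B·BAC·BD·BA·BAC·B
    A ↦ BD
    B ↦ BAC
    C ↦ BA
    D ↦ B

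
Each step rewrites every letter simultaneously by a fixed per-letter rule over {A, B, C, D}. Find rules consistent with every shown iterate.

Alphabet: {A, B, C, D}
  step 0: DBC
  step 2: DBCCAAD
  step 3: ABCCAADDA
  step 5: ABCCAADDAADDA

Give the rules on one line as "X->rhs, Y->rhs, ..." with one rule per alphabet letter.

A->D, B->BCC, C->A, D->A

  step 2 ⇒ step 3: DBCCAAD ⇒ A·BCC·A·A·D·D·A
    A ↦ D
    B ↦ BCC
    C ↦ A
    D ↦ A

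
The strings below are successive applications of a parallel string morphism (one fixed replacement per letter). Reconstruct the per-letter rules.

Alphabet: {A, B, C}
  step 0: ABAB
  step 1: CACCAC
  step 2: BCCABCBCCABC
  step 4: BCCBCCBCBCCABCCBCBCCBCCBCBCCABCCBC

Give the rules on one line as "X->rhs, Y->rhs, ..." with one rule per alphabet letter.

  step 1 ⇒ step 2: CACCAC ⇒ BC·CA·BC·BC·CA·BC
    A ↦ CA
    C ↦ BC
  step 0 ⇒ step 1: ABAB ⇒ CA·C·CA·C
    B ↦ C

A->CA, B->C, C->BC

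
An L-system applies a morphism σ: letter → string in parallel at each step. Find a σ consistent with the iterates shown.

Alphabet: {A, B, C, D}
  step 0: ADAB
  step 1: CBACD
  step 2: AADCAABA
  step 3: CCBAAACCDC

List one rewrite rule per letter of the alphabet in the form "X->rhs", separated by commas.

  step 2 ⇒ step 3: AADCAABA ⇒ C·C·BA·AA·C·C·D·C
    A ↦ C
    B ↦ D
    C ↦ AA
    D ↦ BA

A->C, B->D, C->AA, D->BA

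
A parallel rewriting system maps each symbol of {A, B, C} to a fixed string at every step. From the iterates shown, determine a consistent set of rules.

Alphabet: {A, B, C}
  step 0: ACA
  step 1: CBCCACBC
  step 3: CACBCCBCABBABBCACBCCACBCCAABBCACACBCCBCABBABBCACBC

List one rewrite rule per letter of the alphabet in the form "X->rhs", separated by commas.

A->CBC, B->ABB, C->CA

  step 0 ⇒ step 1: ACA ⇒ CBC·CA·CBC
    A ↦ CBC
    C ↦ CA
    B ↦ ABB  (constrained at step 1)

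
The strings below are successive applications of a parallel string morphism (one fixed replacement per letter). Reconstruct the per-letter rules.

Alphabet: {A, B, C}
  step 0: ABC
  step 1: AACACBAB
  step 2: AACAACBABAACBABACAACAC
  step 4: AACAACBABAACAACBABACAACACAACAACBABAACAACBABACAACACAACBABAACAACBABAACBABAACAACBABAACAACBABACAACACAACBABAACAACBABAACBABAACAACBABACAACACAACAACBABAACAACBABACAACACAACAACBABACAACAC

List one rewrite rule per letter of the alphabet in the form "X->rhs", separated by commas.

  step 1 ⇒ step 2: AACACBAB ⇒ AAC·AAC·BAB·AAC·BAB·AC·AAC·AC
    A ↦ AAC
    B ↦ AC
    C ↦ BAB

A->AAC, B->AC, C->BAB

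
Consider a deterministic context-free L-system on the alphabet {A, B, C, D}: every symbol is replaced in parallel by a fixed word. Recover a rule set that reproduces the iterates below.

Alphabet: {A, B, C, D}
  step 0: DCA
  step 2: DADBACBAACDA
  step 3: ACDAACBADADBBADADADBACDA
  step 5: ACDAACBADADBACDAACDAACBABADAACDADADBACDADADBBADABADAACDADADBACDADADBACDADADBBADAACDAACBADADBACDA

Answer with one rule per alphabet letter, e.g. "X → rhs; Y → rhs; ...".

A->DA, B->BA, C->DB, D->AC

  step 2 ⇒ step 3: DADBACBAACDA ⇒ AC·DA·AC·BA·DA·DB·BA·DA·DA·DB·AC·DA
    A ↦ DA
    B ↦ BA
    C ↦ DB
    D ↦ AC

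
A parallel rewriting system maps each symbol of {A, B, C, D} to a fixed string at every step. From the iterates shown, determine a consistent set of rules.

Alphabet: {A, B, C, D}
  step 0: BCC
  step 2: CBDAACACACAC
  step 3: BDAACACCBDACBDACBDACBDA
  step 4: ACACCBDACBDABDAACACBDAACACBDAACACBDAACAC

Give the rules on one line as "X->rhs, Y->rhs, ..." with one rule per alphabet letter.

  step 3 ⇒ step 4: BDAACACCBDACBDACBDACBDA ⇒ AC·A·C·C·BDA·C·BDA·BDA·AC·A·C·BDA·AC·A·C·BDA·AC·A·C·BDA·AC·A·C
    A ↦ C
    B ↦ AC
    C ↦ BDA
    D ↦ A

A->C, B->AC, C->BDA, D->A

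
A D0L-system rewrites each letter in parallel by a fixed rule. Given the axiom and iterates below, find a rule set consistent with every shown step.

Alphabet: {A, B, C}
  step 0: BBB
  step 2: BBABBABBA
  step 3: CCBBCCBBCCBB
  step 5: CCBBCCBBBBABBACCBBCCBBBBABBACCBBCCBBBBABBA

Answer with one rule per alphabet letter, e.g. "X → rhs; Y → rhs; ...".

  step 2 ⇒ step 3: BBABBABBA ⇒ C·C·BB·C·C·BB·C·C·BB
    A ↦ BB
    B ↦ C
    C ↦ BBA  (constrained at step 3)

A->BB, B->C, C->BBA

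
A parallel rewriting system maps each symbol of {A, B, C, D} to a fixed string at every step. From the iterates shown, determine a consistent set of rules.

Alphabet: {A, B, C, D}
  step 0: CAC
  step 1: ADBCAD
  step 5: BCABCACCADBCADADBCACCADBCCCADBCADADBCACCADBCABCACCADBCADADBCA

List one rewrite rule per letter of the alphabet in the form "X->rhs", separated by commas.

A->BC, B->CC, C->AD, D->A

  step 0 ⇒ step 1: CAC ⇒ AD·BC·AD
    A ↦ BC
    C ↦ AD
    B ↦ CC  (constrained at step 1)
    D ↦ A  (constrained at step 1)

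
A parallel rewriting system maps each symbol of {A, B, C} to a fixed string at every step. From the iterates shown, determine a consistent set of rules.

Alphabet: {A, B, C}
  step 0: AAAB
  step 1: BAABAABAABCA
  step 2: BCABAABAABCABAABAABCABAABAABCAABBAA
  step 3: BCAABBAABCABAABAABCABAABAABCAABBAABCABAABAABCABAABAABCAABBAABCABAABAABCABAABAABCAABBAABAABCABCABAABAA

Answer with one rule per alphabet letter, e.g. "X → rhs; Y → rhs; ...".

  step 2 ⇒ step 3: BCABAABAABCABAABAABCABAABAABCAABBAA ⇒ BCA·AB·BAA·BCA·BAA·BAA·BCA·BAA·BAA·BCA·AB·BAA·BCA·BAA·BAA·BCA·BAA·BAA·BCA·AB·BAA·BCA·BAA·BAA·BCA·BAA·BAA·BCA·AB·BAA·BAA·BCA·BCA·BAA·BAA
    A ↦ BAA
    B ↦ BCA
    C ↦ AB

A->BAA, B->BCA, C->AB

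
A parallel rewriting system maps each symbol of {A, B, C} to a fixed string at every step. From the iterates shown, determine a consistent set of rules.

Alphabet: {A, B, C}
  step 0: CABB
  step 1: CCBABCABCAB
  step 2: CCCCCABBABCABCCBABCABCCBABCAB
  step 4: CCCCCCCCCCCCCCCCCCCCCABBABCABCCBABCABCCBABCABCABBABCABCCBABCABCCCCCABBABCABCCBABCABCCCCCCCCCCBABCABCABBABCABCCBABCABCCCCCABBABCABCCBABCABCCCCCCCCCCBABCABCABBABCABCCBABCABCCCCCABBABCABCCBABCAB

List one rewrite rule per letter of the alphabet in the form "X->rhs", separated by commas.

A->BAB, B->CAB, C->CC

  step 1 ⇒ step 2: CCBABCABCAB ⇒ CC·CC·CAB·BAB·CAB·CC·BAB·CAB·CC·BAB·CAB
    A ↦ BAB
    B ↦ CAB
    C ↦ CC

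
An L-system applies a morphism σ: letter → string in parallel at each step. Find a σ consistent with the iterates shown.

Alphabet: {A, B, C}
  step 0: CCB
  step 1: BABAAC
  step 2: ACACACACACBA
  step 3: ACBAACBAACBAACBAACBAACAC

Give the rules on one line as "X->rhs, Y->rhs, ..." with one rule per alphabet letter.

A->AC, B->AC, C->BA

  step 2 ⇒ step 3: ACACACACACBA ⇒ AC·BA·AC·BA·AC·BA·AC·BA·AC·BA·AC·AC
    A ↦ AC
    B ↦ AC
    C ↦ BA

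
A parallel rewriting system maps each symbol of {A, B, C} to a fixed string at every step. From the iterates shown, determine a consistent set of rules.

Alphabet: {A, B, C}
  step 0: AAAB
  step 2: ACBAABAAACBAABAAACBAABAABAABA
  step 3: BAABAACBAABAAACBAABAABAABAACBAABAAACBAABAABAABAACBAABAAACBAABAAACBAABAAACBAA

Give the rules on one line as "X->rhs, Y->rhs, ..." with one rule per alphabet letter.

  step 2 ⇒ step 3: ACBAABAAACBAABAAACBAABAABAABA ⇒ BAA·BA·AC·BAA·BAA·AC·BAA·BAA·BAA·BA·AC·BAA·BAA·AC·BAA·BAA·BAA·BA·AC·BAA·BAA·AC·BAA·BAA·AC·BAA·BAA·AC·BAA
    A ↦ BAA
    B ↦ AC
    C ↦ BA

A->BAA, B->AC, C->BA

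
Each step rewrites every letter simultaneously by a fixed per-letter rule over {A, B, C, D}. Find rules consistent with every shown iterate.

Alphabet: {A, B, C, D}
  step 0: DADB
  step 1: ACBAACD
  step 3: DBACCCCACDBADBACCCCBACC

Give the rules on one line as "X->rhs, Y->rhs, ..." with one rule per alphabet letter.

A->BA, B->D, C->CC, D->AC

  step 0 ⇒ step 1: DADB ⇒ AC·BA·AC·D
    A ↦ BA
    B ↦ D
    D ↦ AC
    C ↦ CC  (constrained at step 1)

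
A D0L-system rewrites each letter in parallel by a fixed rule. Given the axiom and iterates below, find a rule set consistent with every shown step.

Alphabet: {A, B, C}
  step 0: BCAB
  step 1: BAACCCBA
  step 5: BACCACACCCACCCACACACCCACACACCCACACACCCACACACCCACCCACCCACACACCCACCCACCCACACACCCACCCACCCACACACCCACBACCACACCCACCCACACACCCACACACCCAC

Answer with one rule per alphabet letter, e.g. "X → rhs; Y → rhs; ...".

A->CC, B->BA, C->AC

  step 0 ⇒ step 1: BCAB ⇒ BA·AC·CC·BA
    A ↦ CC
    B ↦ BA
    C ↦ AC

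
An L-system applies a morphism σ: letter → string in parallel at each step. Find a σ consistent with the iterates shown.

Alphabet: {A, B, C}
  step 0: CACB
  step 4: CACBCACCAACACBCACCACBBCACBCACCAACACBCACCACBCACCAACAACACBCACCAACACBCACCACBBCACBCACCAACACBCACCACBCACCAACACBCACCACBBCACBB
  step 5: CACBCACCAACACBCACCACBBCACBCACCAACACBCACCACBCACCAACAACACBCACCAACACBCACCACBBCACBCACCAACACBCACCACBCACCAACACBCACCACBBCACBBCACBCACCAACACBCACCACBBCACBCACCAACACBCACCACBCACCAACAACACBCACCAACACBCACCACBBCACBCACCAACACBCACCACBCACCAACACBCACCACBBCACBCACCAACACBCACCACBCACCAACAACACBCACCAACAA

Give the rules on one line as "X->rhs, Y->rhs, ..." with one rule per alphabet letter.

A->B, B->CAA, C->CAC

  step 4 ⇒ step 5: CACBCACCAACACBCACCACBBCACBCACCAACACBCACCACBCACCAACAACACBCACCAACACBCACCACBBCACBCACCAACACBCACCACBCACCAACACBCACCACBBCACBB ⇒ CAC·B·CAC·CAA·CAC·B·CAC·CAC·B·B·CAC·B·CAC·CAA·CAC·B·CAC·CAC·B·CAC·CAA·CAA·CAC·B·CAC·CAA·CAC·B·CAC·CAC·B·B·CAC·B·CAC·CAA·CAC·B·CAC·CAC·B·CAC·CAA·CAC·B·CAC·CAC·B·B·CAC·B·B·CAC·B·CAC·CAA·CAC·B·CAC·CAC·B·B·CAC·B·CAC·CAA·CAC·B·CAC·CAC·B·CAC·CAA·CAA·CAC·B·CAC·CAA·CAC·B·CAC·CAC·B·B·CAC·B·CAC·CAA·CAC·B·CAC·CAC·B·CAC·CAA·CAC·B·CAC·CAC·B·B·CAC·B·CAC·CAA·CAC·B·CAC·CAC·B·CAC·CAA·CAA·CAC·B·CAC·CAA·CAA
    A ↦ B
    B ↦ CAA
    C ↦ CAC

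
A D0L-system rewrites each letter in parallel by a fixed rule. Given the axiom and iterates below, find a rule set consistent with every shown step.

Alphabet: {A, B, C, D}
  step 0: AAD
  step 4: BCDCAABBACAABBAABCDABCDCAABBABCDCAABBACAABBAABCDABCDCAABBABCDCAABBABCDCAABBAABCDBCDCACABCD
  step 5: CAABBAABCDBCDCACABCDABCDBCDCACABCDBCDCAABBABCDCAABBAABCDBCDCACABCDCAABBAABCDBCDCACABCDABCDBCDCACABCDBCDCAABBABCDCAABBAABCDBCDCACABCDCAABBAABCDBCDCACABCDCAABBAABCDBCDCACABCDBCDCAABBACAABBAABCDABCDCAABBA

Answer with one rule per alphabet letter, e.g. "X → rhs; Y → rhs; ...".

A->BCD, B->CA, C->A, D->BBA

  step 4 ⇒ step 5: BCDCAABBACAABBAABCDABCDCAABBABCDCAABBACAABBAABCDABCDCAABBABCDCAABBABCDCAABBAABCDBCDCACABCD ⇒ CA·A·BBA·A·BCD·BCD·CA·CA·BCD·A·BCD·BCD·CA·CA·BCD·BCD·CA·A·BBA·BCD·CA·A·BBA·A·BCD·BCD·CA·CA·BCD·CA·A·BBA·A·BCD·BCD·CA·CA·BCD·A·BCD·BCD·CA·CA·BCD·BCD·CA·A·BBA·BCD·CA·A·BBA·A·BCD·BCD·CA·CA·BCD·CA·A·BBA·A·BCD·BCD·CA·CA·BCD·CA·A·BBA·A·BCD·BCD·CA·CA·BCD·BCD·CA·A·BBA·CA·A·BBA·A·BCD·A·BCD·CA·A·BBA
    A ↦ BCD
    B ↦ CA
    C ↦ A
    D ↦ BBA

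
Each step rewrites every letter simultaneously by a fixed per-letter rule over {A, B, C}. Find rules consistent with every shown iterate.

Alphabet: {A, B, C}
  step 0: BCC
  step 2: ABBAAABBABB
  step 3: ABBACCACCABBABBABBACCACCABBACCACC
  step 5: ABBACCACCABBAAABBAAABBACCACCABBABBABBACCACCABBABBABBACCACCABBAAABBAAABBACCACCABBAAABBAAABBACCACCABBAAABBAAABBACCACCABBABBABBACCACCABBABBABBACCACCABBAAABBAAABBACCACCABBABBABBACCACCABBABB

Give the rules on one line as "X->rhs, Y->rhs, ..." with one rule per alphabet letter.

A->ABB, B->ACC, C->A

  step 2 ⇒ step 3: ABBAAABBABB ⇒ ABB·ACC·ACC·ABB·ABB·ABB·ACC·ACC·ABB·ACC·ACC
    A ↦ ABB
    B ↦ ACC
    C ↦ A  (constrained at step 0)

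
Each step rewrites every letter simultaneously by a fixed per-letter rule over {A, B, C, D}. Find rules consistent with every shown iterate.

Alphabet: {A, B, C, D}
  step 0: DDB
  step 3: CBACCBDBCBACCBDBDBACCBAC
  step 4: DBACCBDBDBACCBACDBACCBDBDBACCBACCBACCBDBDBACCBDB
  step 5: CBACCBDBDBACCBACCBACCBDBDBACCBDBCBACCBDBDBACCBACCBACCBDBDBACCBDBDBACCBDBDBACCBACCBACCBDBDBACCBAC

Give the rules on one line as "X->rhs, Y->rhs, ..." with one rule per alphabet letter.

  step 4 ⇒ step 5: DBACCBDBDBACCBACDBACCBDBDBACCBACCBACCBDBDBACCBDB ⇒ CB·AC·CB·DB·DB·AC·CB·AC·CB·AC·CB·DB·DB·AC·CB·DB·CB·AC·CB·DB·DB·AC·CB·AC·CB·AC·CB·DB·DB·AC·CB·DB·DB·AC·CB·DB·DB·AC·CB·AC·CB·AC·CB·DB·DB·AC·CB·AC
    A ↦ CB
    B ↦ AC
    C ↦ DB
    D ↦ CB

A->CB, B->AC, C->DB, D->CB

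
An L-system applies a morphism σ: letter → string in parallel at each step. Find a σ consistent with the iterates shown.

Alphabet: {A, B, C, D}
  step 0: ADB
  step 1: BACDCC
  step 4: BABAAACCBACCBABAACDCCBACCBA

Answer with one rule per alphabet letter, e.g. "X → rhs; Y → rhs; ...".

  step 0 ⇒ step 1: ADB ⇒ BA·CD·CC
    A ↦ BA
    B ↦ CC
    D ↦ CD
    C ↦ A  (constrained at step 1)

A->BA, B->CC, C->A, D->CD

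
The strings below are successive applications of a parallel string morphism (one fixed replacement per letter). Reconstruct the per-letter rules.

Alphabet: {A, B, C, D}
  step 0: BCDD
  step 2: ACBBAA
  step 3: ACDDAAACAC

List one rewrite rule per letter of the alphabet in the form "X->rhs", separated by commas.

  step 2 ⇒ step 3: ACBBAA ⇒ AC·DD·A·A·AC·AC
    A ↦ AC
    B ↦ A
    C ↦ DD
    D ↦ B  (constrained at step 0)

A->AC, B->A, C->DD, D->B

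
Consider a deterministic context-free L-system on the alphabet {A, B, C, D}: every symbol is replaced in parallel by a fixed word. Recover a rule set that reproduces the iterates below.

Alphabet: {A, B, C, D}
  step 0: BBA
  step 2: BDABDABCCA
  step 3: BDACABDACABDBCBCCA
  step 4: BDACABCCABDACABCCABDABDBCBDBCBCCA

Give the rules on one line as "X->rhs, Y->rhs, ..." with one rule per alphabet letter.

  step 3 ⇒ step 4: BDACABDACABDBCBCCA ⇒ BD·A·CA·BC·CA·BD·A·CA·BC·CA·BD·A·BD·BC·BD·BC·BC·CA
    A ↦ CA
    B ↦ BD
    C ↦ BC
    D ↦ A

A->CA, B->BD, C->BC, D->A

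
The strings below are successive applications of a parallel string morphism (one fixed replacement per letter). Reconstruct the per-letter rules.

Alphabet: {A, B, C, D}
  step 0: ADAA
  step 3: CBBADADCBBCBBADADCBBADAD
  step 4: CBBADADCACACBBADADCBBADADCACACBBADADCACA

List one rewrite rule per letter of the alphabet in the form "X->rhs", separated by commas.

  step 3 ⇒ step 4: CBBADADCBBCBBADADCBBADAD ⇒ CBB·AD·AD·C·A·C·A·CBB·AD·AD·CBB·AD·AD·C·A·C·A·CBB·AD·AD·C·A·C·A
    A ↦ C
    B ↦ AD
    C ↦ CBB
    D ↦ A

A->C, B->AD, C->CBB, D->A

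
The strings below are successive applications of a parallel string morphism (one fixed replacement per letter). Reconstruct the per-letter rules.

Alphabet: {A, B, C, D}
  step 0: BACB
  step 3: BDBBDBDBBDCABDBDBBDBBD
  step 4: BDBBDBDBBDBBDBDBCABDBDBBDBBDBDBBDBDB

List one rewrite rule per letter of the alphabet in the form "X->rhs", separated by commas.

A->BD, B->BD, C->CA, D->B

  step 3 ⇒ step 4: BDBBDBDBBDCABDBDBBDBBD ⇒ BD·B·BD·BD·B·BD·B·BD·BD·B·CA·BD·BD·B·BD·B·BD·BD·B·BD·BD·B
    A ↦ BD
    B ↦ BD
    C ↦ CA
    D ↦ B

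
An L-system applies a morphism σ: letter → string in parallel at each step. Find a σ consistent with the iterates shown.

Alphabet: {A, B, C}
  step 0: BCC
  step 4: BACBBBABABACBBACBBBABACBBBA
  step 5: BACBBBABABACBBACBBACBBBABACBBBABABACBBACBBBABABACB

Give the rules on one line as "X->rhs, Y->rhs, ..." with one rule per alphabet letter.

A->CB, B->BA, C->B

  step 4 ⇒ step 5: BACBBBABABACBBACBBBABACBBBA ⇒ BA·CB·B·BA·BA·BA·CB·BA·CB·BA·CB·B·BA·BA·CB·B·BA·BA·BA·CB·BA·CB·B·BA·BA·BA·CB
    A ↦ CB
    B ↦ BA
    C ↦ B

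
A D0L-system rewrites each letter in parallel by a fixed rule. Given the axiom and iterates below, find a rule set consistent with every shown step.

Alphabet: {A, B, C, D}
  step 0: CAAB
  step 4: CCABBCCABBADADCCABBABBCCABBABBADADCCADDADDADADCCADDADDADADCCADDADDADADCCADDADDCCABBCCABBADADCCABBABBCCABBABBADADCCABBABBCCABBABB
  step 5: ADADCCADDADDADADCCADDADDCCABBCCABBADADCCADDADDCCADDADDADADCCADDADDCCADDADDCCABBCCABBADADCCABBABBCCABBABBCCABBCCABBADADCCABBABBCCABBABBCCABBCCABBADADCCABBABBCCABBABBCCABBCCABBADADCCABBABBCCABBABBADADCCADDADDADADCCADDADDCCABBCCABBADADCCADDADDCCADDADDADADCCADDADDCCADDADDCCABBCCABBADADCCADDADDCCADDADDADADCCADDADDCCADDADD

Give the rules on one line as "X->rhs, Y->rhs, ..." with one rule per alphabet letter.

A->CC, B->ADD, C->AD, D->ABB

  step 4 ⇒ step 5: CCABBCCABBADADCCABBABBCCABBABBADADCCADDADDADADCCADDADDADADCCADDADDADADCCADDADDCCABBCCABBADADCCABBABBCCABBABBADADCCABBABBCCABBABB ⇒ AD·AD·CC·ADD·ADD·AD·AD·CC·ADD·ADD·CC·ABB·CC·ABB·AD·AD·CC·ADD·ADD·CC·ADD·ADD·AD·AD·CC·ADD·ADD·CC·ADD·ADD·CC·ABB·CC·ABB·AD·AD·CC·ABB·ABB·CC·ABB·ABB·CC·ABB·CC·ABB·AD·AD·CC·ABB·ABB·CC·ABB·ABB·CC·ABB·CC·ABB·AD·AD·CC·ABB·ABB·CC·ABB·ABB·CC·ABB·CC·ABB·AD·AD·CC·ABB·ABB·CC·ABB·ABB·AD·AD·CC·ADD·ADD·AD·AD·CC·ADD·ADD·CC·ABB·CC·ABB·AD·AD·CC·ADD·ADD·CC·ADD·ADD·AD·AD·CC·ADD·ADD·CC·ADD·ADD·CC·ABB·CC·ABB·AD·AD·CC·ADD·ADD·CC·ADD·ADD·AD·AD·CC·ADD·ADD·CC·ADD·ADD
    A ↦ CC
    B ↦ ADD
    C ↦ AD
    D ↦ ABB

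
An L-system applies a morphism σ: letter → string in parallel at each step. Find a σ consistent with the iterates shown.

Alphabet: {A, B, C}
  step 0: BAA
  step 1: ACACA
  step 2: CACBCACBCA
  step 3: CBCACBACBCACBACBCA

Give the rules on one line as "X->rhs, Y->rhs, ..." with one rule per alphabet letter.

  step 2 ⇒ step 3: CACBCACBCA ⇒ CB·CA·CB·A·CB·CA·CB·A·CB·CA
    A ↦ CA
    B ↦ A
    C ↦ CB

A->CA, B->A, C->CB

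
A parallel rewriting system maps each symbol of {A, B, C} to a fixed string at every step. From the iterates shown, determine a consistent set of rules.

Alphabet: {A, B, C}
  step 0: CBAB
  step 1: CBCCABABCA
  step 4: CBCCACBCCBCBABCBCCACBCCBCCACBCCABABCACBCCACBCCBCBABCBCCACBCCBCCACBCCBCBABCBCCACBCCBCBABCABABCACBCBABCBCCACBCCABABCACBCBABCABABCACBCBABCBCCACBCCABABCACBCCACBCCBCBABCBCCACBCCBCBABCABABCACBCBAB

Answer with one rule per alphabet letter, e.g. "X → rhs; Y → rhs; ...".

A->BAB, B->CA, C->CBC

  step 0 ⇒ step 1: CBAB ⇒ CBC·CA·BAB·CA
    A ↦ BAB
    B ↦ CA
    C ↦ CBC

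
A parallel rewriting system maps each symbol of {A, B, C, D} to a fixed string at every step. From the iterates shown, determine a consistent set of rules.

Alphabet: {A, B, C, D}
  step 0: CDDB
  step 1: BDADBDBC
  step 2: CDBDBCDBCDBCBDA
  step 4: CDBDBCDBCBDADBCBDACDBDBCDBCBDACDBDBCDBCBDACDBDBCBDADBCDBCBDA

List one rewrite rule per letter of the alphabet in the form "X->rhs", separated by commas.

A->DBC, B->C, C->BDA, D->DB

  step 1 ⇒ step 2: BDADBDBC ⇒ C·DB·DBC·DB·C·DB·C·BDA
    A ↦ DBC
    B ↦ C
    C ↦ BDA
    D ↦ DB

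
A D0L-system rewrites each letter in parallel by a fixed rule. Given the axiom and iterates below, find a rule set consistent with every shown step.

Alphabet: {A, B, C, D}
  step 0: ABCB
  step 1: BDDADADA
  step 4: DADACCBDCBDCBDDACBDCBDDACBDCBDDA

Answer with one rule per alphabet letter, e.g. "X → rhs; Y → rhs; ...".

A->BD, B->DA, C->DA, D->C

  step 0 ⇒ step 1: ABCB ⇒ BD·DA·DA·DA
    A ↦ BD
    B ↦ DA
    C ↦ DA
    D ↦ C  (constrained at step 1)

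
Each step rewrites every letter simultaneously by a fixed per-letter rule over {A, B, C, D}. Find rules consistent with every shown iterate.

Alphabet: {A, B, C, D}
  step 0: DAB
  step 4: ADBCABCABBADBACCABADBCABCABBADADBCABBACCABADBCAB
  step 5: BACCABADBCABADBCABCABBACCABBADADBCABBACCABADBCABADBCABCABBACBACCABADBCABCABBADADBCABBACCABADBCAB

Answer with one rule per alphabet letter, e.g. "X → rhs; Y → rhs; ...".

A->B, B->CAB, C->AD, D->AC

  step 4 ⇒ step 5: ADBCABCABBADBACCABADBCABCABBADADBCABBACCABADBCAB ⇒ B·AC·CAB·AD·B·CAB·AD·B·CAB·CAB·B·AC·CAB·B·AD·AD·B·CAB·B·AC·CAB·AD·B·CAB·AD·B·CAB·CAB·B·AC·B·AC·CAB·AD·B·CAB·CAB·B·AD·AD·B·CAB·B·AC·CAB·AD·B·CAB
    A ↦ B
    B ↦ CAB
    C ↦ AD
    D ↦ AC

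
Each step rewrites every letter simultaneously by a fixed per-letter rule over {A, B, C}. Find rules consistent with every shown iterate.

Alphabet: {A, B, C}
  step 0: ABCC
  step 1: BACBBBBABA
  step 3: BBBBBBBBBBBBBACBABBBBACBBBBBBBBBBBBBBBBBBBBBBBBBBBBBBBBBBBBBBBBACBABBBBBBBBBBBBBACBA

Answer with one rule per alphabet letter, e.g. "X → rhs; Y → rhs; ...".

A->BAC, B->BBB, C->BA

  step 0 ⇒ step 1: ABCC ⇒ BAC·BBB·BA·BA
    A ↦ BAC
    B ↦ BBB
    C ↦ BA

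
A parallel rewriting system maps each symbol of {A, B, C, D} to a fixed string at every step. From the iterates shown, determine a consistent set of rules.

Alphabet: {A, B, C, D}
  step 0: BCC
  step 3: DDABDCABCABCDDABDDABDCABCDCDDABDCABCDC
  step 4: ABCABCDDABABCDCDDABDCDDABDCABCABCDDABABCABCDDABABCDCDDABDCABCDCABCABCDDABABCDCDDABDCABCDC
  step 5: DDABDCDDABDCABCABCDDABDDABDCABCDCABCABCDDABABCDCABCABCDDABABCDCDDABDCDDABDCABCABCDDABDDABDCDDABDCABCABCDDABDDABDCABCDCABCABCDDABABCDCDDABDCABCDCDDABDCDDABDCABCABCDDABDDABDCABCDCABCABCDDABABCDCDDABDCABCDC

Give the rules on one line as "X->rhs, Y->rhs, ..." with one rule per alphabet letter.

  step 4 ⇒ step 5: ABCABCDDABABCDCDDABDCDDABDCABCABCDDABABCABCDDABABCDCDDABDCABCDCABCABCDDABABCDCDDABDCABCDC ⇒ D·DAB·DC·D·DAB·DC·ABC·ABC·D·DAB·D·DAB·DC·ABC·DC·ABC·ABC·D·DAB·ABC·DC·ABC·ABC·D·DAB·ABC·DC·D·DAB·DC·D·DAB·DC·ABC·ABC·D·DAB·D·DAB·DC·D·DAB·DC·ABC·ABC·D·DAB·D·DAB·DC·ABC·DC·ABC·ABC·D·DAB·ABC·DC·D·DAB·DC·ABC·DC·D·DAB·DC·D·DAB·DC·ABC·ABC·D·DAB·D·DAB·DC·ABC·DC·ABC·ABC·D·DAB·ABC·DC·D·DAB·DC·ABC·DC
    A ↦ D
    B ↦ DAB
    C ↦ DC
    D ↦ ABC

A->D, B->DAB, C->DC, D->ABC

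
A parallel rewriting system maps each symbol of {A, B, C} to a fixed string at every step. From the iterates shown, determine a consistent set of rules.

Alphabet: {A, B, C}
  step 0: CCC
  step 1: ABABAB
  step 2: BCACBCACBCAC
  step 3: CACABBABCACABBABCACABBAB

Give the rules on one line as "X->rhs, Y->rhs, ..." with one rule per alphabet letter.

A->B, B->CAC, C->AB

  step 2 ⇒ step 3: BCACBCACBCAC ⇒ CAC·AB·B·AB·CAC·AB·B·AB·CAC·AB·B·AB
    A ↦ B
    B ↦ CAC
    C ↦ AB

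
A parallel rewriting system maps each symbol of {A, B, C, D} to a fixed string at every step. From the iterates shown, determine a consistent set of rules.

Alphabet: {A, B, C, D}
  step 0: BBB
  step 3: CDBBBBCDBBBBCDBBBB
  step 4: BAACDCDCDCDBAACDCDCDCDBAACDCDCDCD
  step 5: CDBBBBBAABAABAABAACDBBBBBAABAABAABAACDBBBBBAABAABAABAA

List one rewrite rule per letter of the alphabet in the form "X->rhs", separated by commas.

  step 4 ⇒ step 5: BAACDCDCDCDBAACDCDCDCDBAACDCDCDCD ⇒ CD·BB·BB·BA·A·BA·A·BA·A·BA·A·CD·BB·BB·BA·A·BA·A·BA·A·BA·A·CD·BB·BB·BA·A·BA·A·BA·A·BA·A
    A ↦ BB
    B ↦ CD
    C ↦ BA
    D ↦ A

A->BB, B->CD, C->BA, D->A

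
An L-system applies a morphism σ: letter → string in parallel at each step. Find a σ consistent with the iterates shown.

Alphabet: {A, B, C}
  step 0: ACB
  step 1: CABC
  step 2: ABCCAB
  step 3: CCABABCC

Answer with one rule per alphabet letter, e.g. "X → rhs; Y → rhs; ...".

A->C, B->C, C->AB

  step 2 ⇒ step 3: ABCCAB ⇒ C·C·AB·AB·C·C
    A ↦ C
    B ↦ C
    C ↦ AB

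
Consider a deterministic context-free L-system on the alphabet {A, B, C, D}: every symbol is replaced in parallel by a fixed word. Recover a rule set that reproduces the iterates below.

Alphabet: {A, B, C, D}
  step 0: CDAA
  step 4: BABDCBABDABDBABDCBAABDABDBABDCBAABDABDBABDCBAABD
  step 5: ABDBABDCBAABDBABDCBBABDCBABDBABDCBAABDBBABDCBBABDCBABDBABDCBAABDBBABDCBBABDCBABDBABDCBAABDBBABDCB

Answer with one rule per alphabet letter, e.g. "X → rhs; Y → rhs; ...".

A->B, B->ABD, C->A, D->CB

  step 4 ⇒ step 5: BABDCBABDABDBABDCBAABDABDBABDCBAABDABDBABDCBAABD ⇒ ABD·B·ABD·CB·A·ABD·B·ABD·CB·B·ABD·CB·ABD·B·ABD·CB·A·ABD·B·B·ABD·CB·B·ABD·CB·ABD·B·ABD·CB·A·ABD·B·B·ABD·CB·B·ABD·CB·ABD·B·ABD·CB·A·ABD·B·B·ABD·CB
    A ↦ B
    B ↦ ABD
    C ↦ A
    D ↦ CB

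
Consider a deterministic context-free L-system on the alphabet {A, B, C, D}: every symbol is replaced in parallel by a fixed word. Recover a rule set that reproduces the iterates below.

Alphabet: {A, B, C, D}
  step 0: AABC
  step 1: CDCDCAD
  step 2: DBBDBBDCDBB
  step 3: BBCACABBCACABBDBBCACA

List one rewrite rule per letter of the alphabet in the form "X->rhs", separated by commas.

  step 2 ⇒ step 3: DBBDBBDCDBB ⇒ BB·CA·CA·BB·CA·CA·BB·D·BB·CA·CA
    B ↦ CA
    C ↦ D
    D ↦ BB
  step 0 ⇒ step 1: AABC ⇒ CD·CD·CA·D
    A ↦ CD

A->CD, B->CA, C->D, D->BB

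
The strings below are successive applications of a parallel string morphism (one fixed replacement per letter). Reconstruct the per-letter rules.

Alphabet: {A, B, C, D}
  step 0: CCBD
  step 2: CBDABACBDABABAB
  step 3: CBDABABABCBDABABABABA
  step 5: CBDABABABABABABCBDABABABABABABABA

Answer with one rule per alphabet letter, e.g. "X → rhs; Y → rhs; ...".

A->B, B->A, C->CBD, D->BA

  step 2 ⇒ step 3: CBDABACBDABABAB ⇒ CBD·A·BA·B·A·B·CBD·A·BA·B·A·B·A·B·A
    A ↦ B
    B ↦ A
    C ↦ CBD
    D ↦ BA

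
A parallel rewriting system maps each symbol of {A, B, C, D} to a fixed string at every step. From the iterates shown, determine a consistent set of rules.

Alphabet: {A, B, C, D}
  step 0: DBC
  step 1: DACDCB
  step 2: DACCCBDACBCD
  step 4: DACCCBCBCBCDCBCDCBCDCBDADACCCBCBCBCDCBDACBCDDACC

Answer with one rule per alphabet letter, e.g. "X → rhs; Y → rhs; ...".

A->CC, B->CD, C->CB, D->DA

  step 1 ⇒ step 2: DACDCB ⇒ DA·CC·CB·DA·CB·CD
    A ↦ CC
    B ↦ CD
    C ↦ CB
    D ↦ DA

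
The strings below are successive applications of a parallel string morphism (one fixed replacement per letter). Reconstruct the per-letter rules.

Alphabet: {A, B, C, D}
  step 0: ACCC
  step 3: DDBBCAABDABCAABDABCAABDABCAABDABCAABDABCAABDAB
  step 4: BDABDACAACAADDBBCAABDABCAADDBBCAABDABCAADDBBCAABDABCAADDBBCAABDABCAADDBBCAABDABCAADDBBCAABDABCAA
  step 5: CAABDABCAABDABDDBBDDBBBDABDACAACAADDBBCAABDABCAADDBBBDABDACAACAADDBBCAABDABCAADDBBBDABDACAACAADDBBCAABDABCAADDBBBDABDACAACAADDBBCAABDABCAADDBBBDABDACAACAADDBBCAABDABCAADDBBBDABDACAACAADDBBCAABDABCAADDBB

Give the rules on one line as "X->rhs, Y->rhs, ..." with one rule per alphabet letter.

A->B, B->CAA, C->DD, D->BDA

  step 4 ⇒ step 5: BDABDACAACAADDBBCAABDABCAADDBBCAABDABCAADDBBCAABDABCAADDBBCAABDABCAADDBBCAABDABCAADDBBCAABDABCAA ⇒ CAA·BDA·B·CAA·BDA·B·DD·B·B·DD·B·B·BDA·BDA·CAA·CAA·DD·B·B·CAA·BDA·B·CAA·DD·B·B·BDA·BDA·CAA·CAA·DD·B·B·CAA·BDA·B·CAA·DD·B·B·BDA·BDA·CAA·CAA·DD·B·B·CAA·BDA·B·CAA·DD·B·B·BDA·BDA·CAA·CAA·DD·B·B·CAA·BDA·B·CAA·DD·B·B·BDA·BDA·CAA·CAA·DD·B·B·CAA·BDA·B·CAA·DD·B·B·BDA·BDA·CAA·CAA·DD·B·B·CAA·BDA·B·CAA·DD·B·B
    A ↦ B
    B ↦ CAA
    C ↦ DD
    D ↦ BDA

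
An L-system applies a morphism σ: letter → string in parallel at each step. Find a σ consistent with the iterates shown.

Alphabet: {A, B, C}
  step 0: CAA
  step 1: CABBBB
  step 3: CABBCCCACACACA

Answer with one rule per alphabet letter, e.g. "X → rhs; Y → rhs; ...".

A->BB, B->C, C->CA

  step 0 ⇒ step 1: CAA ⇒ CA·BB·BB
    A ↦ BB
    C ↦ CA
    B ↦ C  (constrained at step 1)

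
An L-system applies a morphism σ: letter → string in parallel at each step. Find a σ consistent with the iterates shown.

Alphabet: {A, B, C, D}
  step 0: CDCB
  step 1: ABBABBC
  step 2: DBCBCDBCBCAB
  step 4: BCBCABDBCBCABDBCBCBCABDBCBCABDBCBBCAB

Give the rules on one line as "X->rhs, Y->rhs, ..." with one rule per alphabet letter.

  step 1 ⇒ step 2: ABBABBC ⇒ D·BC·BC·D·BC·BC·AB
    A ↦ D
    B ↦ BC
    C ↦ AB
  step 0 ⇒ step 1: CDCB ⇒ AB·B·AB·BC
    D ↦ B

A->D, B->BC, C->AB, D->B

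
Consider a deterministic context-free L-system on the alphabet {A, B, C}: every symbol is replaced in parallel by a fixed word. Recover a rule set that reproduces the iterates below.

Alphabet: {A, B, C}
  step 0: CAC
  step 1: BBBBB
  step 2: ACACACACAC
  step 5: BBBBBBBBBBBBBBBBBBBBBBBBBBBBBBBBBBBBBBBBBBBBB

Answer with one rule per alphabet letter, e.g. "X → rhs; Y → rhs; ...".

A->B, B->AC, C->BB

  step 1 ⇒ step 2: BBBBB ⇒ AC·AC·AC·AC·AC
    B ↦ AC
  step 0 ⇒ step 1: CAC ⇒ BB·B·BB
    A ↦ B
  step 0 ⇒ step 1: CAC ⇒ BB·B·BB
    C ↦ BB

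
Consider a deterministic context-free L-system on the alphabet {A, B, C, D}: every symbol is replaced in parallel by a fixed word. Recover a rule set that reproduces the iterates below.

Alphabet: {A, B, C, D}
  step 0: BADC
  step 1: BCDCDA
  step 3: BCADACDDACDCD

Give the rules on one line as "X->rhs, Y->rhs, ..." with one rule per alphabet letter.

  step 0 ⇒ step 1: BADC ⇒ BC·D·CD·A
    A ↦ D
    B ↦ BC
    C ↦ A
    D ↦ CD

A->D, B->BC, C->A, D->CD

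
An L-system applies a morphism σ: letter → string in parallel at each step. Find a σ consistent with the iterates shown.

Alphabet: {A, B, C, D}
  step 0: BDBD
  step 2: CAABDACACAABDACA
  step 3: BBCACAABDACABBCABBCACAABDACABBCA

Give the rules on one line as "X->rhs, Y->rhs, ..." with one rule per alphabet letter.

A->CA, B->A, C->BB, D->BDA

  step 2 ⇒ step 3: CAABDACACAABDACA ⇒ BB·CA·CA·A·BDA·CA·BB·CA·BB·CA·CA·A·BDA·CA·BB·CA
    A ↦ CA
    B ↦ A
    C ↦ BB
    D ↦ BDA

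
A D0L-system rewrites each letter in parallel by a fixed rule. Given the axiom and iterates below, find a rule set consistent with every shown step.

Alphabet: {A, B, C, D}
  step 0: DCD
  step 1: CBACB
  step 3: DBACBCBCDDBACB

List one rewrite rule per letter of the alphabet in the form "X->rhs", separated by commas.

  step 0 ⇒ step 1: DCD ⇒ CB·A·CB
    C ↦ A
    D ↦ CB
    A ↦ DB  (constrained at step 1)
    B ↦ CD  (constrained at step 1)

A->DB, B->CD, C->A, D->CB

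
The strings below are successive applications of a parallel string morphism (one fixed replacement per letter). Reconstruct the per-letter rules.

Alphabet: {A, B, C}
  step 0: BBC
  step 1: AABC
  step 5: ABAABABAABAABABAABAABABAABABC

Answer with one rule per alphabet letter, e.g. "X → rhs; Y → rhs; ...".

  step 0 ⇒ step 1: BBC ⇒ A·A·BC
    B ↦ A
    C ↦ BC
    A ↦ AB  (constrained at step 1)

A->AB, B->A, C->BC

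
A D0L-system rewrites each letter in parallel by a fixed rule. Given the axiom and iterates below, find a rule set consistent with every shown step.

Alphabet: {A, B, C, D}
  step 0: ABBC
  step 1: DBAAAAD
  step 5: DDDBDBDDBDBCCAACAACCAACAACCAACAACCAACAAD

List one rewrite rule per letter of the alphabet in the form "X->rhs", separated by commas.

  step 0 ⇒ step 1: ABBC ⇒ DB·AA·AA·D
    A ↦ DB
    B ↦ AA
    C ↦ D
    D ↦ C  (constrained at step 1)

A->DB, B->AA, C->D, D->C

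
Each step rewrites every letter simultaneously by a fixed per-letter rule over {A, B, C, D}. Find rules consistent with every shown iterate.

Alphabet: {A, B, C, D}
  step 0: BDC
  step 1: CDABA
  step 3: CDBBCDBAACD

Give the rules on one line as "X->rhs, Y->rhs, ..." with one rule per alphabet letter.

A->B, B->CD, C->BA, D->A

  step 0 ⇒ step 1: BDC ⇒ CD·A·BA
    B ↦ CD
    C ↦ BA
    D ↦ A
    A ↦ B  (constrained at step 1)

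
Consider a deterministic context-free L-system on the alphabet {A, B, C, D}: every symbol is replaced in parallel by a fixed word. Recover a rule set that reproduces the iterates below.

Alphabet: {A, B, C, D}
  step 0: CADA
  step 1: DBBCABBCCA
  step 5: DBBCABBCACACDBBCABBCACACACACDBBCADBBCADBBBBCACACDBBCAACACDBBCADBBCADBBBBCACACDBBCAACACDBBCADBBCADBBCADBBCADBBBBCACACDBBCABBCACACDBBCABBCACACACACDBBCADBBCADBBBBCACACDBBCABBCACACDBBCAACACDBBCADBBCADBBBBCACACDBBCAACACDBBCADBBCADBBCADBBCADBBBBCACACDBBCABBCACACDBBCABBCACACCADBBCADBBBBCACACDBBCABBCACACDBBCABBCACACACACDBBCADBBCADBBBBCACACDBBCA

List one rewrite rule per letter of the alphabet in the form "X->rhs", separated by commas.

A->CA, B->AC, C->DBB, D->BBC

  step 0 ⇒ step 1: CADA ⇒ DBB·CA·BBC·CA
    A ↦ CA
    C ↦ DBB
    D ↦ BBC
    B ↦ AC  (constrained at step 1)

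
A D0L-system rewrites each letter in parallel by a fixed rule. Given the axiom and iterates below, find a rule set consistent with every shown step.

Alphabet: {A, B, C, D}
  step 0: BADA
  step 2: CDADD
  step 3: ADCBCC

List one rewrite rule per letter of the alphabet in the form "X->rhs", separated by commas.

A->B, B->D, C->AD, D->C

  step 2 ⇒ step 3: CDADD ⇒ AD·C·B·C·C
    A ↦ B
    C ↦ AD
    D ↦ C
    B ↦ D  (constrained at step 0)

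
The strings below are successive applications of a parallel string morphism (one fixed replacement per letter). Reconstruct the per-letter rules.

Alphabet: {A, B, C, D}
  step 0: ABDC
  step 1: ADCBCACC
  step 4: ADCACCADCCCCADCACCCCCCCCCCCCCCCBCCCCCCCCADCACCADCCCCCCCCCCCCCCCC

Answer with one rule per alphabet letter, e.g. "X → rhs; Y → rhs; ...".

  step 0 ⇒ step 1: ABDC ⇒ AD·CB·CA·CC
    A ↦ AD
    B ↦ CB
    C ↦ CC
    D ↦ CA

A->AD, B->CB, C->CC, D->CA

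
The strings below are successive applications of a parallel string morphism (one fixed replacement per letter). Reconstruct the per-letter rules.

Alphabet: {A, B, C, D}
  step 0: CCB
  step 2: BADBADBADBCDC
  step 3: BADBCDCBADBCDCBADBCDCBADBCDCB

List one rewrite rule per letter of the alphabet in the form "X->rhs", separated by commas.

A->B, B->BAD, C->B, D->CDC

  step 2 ⇒ step 3: BADBADBADBCDC ⇒ BAD·B·CDC·BAD·B·CDC·BAD·B·CDC·BAD·B·CDC·B
    A ↦ B
    B ↦ BAD
    C ↦ B
    D ↦ CDC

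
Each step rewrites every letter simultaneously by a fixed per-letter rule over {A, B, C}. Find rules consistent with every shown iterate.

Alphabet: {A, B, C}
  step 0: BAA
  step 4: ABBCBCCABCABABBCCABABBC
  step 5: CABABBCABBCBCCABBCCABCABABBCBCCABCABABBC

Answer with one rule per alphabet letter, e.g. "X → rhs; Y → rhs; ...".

A->C, B->AB, C->BC

  step 4 ⇒ step 5: ABBCBCCABCABABBCCABABBC ⇒ C·AB·AB·BC·AB·BC·BC·C·AB·BC·C·AB·C·AB·AB·BC·BC·C·AB·C·AB·AB·BC
    A ↦ C
    B ↦ AB
    C ↦ BC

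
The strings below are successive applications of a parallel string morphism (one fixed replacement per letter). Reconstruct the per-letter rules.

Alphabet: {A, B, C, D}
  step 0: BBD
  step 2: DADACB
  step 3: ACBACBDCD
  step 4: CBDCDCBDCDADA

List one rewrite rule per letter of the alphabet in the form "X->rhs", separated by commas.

  step 3 ⇒ step 4: ACBACBDCD ⇒ CB·D·CD·CB·D·CD·A·D·A
    A ↦ CB
    B ↦ CD
    C ↦ D
    D ↦ A

A->CB, B->CD, C->D, D->A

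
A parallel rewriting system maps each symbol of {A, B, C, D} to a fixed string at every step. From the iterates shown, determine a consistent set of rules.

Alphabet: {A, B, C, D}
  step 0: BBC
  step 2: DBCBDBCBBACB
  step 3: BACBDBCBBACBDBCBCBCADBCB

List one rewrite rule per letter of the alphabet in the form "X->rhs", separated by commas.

  step 2 ⇒ step 3: DBCBDBCBBACB ⇒ BA·CB·DB·CB·BA·CB·DB·CB·CB·CA·DB·CB
    A ↦ CA
    B ↦ CB
    C ↦ DB
    D ↦ BA

A->CA, B->CB, C->DB, D->BA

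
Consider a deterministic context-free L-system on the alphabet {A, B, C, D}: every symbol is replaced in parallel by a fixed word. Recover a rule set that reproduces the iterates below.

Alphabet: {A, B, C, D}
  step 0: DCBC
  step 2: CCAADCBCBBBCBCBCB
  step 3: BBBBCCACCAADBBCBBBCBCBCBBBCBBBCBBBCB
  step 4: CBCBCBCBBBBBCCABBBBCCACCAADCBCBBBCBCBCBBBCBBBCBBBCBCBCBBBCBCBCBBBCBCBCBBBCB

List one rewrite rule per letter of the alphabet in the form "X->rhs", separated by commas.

A->CCA, B->CB, C->BB, D->AD

  step 3 ⇒ step 4: BBBBCCACCAADBBCBBBCBCBCBBBCBBBCBBBCB ⇒ CB·CB·CB·CB·BB·BB·CCA·BB·BB·CCA·CCA·AD·CB·CB·BB·CB·CB·CB·BB·CB·BB·CB·BB·CB·CB·CB·BB·CB·CB·CB·BB·CB·CB·CB·BB·CB
    A ↦ CCA
    B ↦ CB
    C ↦ BB
    D ↦ AD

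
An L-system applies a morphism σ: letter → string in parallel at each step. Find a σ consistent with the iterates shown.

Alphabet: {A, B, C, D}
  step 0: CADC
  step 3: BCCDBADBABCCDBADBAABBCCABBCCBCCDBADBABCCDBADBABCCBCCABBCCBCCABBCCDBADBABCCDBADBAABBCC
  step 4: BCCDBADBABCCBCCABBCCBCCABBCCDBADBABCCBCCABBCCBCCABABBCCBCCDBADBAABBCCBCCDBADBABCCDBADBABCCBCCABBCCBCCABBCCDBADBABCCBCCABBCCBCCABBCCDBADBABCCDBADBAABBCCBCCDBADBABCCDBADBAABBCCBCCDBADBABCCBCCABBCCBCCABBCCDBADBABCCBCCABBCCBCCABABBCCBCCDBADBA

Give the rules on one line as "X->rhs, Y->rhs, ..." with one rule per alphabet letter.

  step 3 ⇒ step 4: BCCDBADBABCCDBADBAABBCCABBCCBCCDBADBABCCDBADBABCCBCCABBCCBCCABBCCDBADBABCCDBADBAABBCC ⇒ BCC·DBA·DBA·BCC·BCC·AB·BCC·BCC·AB·BCC·DBA·DBA·BCC·BCC·AB·BCC·BCC·AB·AB·BCC·BCC·DBA·DBA·AB·BCC·BCC·DBA·DBA·BCC·DBA·DBA·BCC·BCC·AB·BCC·BCC·AB·BCC·DBA·DBA·BCC·BCC·AB·BCC·BCC·AB·BCC·DBA·DBA·BCC·DBA·DBA·AB·BCC·BCC·DBA·DBA·BCC·DBA·DBA·AB·BCC·BCC·DBA·DBA·BCC·BCC·AB·BCC·BCC·AB·BCC·DBA·DBA·BCC·BCC·AB·BCC·BCC·AB·AB·BCC·BCC·DBA·DBA
    A ↦ AB
    B ↦ BCC
    C ↦ DBA
    D ↦ BCC

A->AB, B->BCC, C->DBA, D->BCC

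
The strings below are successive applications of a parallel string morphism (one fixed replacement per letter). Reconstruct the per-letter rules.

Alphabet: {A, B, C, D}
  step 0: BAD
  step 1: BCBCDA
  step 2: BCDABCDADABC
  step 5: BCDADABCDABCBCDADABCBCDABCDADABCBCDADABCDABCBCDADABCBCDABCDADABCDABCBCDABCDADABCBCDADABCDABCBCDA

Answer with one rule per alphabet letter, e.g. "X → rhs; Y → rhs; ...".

A->BC, B->BC, C->DA, D->DA

  step 1 ⇒ step 2: BCBCDA ⇒ BC·DA·BC·DA·DA·BC
    A ↦ BC
    B ↦ BC
    C ↦ DA
    D ↦ DA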